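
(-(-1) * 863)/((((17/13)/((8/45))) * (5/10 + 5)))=179504/8415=21.33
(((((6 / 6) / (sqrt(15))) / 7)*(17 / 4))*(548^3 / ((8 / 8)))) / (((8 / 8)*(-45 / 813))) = -189539572336*sqrt(15) / 1575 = -466084829.91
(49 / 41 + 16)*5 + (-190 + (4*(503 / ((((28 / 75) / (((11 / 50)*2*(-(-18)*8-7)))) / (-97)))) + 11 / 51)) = -461242895549 / 14637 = -31512119.67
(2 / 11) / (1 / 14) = 28 / 11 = 2.55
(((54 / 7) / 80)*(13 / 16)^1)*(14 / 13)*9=243 / 320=0.76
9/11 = 0.82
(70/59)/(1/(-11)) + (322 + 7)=18641/59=315.95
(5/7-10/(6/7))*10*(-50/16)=14375/42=342.26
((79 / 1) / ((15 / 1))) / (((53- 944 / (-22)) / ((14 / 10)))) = 6083 / 79125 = 0.08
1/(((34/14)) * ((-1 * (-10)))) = 7/170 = 0.04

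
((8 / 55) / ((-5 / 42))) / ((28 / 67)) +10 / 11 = -554 / 275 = -2.01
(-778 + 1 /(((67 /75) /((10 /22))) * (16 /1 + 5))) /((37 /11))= -4013577 /17353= -231.29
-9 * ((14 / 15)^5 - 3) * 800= 55689632 / 3375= 16500.63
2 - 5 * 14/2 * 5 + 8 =-165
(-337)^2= 113569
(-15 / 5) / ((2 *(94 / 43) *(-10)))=129 / 1880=0.07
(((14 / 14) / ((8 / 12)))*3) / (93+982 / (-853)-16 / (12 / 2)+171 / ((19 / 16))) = 23031 / 1193426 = 0.02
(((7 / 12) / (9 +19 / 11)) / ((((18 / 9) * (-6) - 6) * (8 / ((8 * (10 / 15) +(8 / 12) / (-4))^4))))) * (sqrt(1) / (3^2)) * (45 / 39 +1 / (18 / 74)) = -5475556009 / 34783167744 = -0.16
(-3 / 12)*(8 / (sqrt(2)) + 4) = -sqrt(2) -1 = -2.41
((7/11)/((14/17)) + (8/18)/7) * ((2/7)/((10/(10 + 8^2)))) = 42883/24255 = 1.77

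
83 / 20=4.15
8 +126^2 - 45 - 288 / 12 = 15815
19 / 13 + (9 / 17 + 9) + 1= 2650 / 221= 11.99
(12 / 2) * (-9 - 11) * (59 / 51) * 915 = -2159400 / 17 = -127023.53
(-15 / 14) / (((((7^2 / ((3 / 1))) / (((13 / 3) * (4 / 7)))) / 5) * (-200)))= 39 / 9604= 0.00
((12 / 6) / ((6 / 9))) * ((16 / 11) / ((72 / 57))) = 38 / 11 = 3.45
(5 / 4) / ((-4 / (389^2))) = -756605 / 16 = -47287.81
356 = 356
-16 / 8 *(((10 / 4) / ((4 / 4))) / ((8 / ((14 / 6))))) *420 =-1225 / 2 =-612.50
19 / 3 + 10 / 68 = 661 / 102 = 6.48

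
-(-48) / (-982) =-24 / 491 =-0.05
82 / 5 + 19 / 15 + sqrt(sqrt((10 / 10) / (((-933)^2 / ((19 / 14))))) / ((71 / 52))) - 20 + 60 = 14^(3 / 4) * 19^(1 / 4) * sqrt(861159) / 463701 + 173 / 3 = 57.70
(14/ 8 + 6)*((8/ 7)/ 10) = 31/ 35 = 0.89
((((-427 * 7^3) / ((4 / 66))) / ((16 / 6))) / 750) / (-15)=1611071 / 20000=80.55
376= 376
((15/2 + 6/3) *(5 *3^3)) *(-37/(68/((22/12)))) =-347985/272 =-1279.36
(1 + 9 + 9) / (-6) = -19 / 6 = -3.17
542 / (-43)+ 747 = 31579 / 43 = 734.40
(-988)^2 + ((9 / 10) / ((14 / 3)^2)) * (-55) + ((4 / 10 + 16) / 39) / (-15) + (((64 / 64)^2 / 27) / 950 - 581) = 12751788031793 / 13071240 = 975560.70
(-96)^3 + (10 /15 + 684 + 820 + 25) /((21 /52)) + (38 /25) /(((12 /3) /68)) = -1387452802 /1575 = -880922.41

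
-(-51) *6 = 306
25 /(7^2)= 25 /49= 0.51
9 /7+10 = 79 /7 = 11.29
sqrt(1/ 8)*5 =5*sqrt(2)/ 4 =1.77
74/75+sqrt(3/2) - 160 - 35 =-14551/75+sqrt(6)/2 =-192.79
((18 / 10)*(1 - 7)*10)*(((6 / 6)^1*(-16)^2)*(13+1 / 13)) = -4700160 / 13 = -361550.77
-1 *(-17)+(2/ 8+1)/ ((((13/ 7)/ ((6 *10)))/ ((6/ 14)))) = 34.31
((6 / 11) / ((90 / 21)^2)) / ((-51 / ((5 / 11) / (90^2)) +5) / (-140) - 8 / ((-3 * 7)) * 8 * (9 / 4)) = 686 / 150112875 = 0.00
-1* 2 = -2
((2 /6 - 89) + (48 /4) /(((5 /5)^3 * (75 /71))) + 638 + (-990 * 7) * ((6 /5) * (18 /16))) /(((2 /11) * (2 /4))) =-96742.87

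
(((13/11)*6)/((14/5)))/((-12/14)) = -65/22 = -2.95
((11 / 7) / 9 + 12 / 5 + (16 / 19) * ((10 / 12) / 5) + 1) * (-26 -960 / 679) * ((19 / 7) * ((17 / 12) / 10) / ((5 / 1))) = -1758920623 / 224579250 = -7.83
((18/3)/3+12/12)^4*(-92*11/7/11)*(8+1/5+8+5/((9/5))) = -101016/5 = -20203.20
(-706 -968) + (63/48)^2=-428103/256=-1672.28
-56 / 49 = -8 / 7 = -1.14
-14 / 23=-0.61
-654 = -654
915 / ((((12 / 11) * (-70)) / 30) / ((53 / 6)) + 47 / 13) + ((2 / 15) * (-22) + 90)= 136955177 / 378255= 362.07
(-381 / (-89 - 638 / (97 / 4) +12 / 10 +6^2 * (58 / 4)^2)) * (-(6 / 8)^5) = 44902755 / 3702396928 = 0.01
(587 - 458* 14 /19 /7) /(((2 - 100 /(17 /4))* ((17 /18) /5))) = -153555 /1159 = -132.49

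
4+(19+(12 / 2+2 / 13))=379 / 13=29.15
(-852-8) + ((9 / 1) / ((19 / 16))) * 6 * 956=809644 / 19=42612.84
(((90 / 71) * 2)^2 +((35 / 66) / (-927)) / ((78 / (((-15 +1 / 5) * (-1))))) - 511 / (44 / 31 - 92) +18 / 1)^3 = 3027841891917724333206494263349090819 / 111376841173274906169672130933248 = 27185.56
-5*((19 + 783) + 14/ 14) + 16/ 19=-76269/ 19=-4014.16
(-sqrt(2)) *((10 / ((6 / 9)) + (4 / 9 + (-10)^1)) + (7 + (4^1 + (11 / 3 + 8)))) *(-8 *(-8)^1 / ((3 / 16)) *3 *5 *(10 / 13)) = -12953600 *sqrt(2) / 117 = -156573.99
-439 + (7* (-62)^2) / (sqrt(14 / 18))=-439 + 11532* sqrt(7)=30071.80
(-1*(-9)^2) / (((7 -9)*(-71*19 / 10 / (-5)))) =2025 / 1349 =1.50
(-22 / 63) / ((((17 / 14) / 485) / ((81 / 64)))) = -48015 / 272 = -176.53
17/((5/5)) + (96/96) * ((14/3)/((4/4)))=65/3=21.67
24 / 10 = 12 / 5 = 2.40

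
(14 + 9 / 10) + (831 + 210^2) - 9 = 449369 / 10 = 44936.90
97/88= 1.10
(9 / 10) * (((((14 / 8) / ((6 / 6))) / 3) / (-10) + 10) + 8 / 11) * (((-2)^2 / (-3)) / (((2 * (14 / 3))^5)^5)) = -11932365486785769 / 1660899937344146881779792323191557324800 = -0.00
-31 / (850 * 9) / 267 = -31 / 2042550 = -0.00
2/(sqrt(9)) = 0.67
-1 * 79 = -79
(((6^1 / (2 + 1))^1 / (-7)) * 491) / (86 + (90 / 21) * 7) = -491 / 406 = -1.21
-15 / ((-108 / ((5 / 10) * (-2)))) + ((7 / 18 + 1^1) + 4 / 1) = 21 / 4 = 5.25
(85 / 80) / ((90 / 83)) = 1411 / 1440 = 0.98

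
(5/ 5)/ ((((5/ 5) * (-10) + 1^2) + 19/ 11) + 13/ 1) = 11/ 63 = 0.17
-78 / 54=-13 / 9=-1.44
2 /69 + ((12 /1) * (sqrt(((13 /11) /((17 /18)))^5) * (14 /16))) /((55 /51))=2 /69 + 5174442 * sqrt(4862) /21156245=17.08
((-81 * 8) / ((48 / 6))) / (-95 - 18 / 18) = 27 / 32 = 0.84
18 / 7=2.57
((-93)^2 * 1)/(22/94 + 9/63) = 91791/4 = 22947.75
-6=-6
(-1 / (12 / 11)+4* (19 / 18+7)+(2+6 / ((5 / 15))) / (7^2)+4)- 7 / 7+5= 70055 / 1764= 39.71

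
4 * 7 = 28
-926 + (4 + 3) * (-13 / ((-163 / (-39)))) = -154487 / 163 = -947.77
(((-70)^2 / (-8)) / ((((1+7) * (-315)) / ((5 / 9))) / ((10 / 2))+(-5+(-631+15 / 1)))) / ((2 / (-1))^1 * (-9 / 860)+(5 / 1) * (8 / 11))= 14485625 / 132181659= 0.11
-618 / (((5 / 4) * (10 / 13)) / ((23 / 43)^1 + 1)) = -1060488 / 1075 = -986.50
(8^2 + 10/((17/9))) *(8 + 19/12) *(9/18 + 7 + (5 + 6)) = 12285.27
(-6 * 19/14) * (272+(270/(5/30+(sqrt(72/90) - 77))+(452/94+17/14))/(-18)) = -2213.74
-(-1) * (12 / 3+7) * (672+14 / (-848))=3134131 / 424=7391.82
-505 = -505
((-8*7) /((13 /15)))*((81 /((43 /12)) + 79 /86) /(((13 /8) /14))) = -95161920 /7267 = -13095.08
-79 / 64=-1.23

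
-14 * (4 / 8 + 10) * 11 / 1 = -1617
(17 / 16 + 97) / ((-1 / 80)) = -7845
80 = 80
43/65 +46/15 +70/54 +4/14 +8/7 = 6.45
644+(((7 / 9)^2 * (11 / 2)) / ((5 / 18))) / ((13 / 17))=385903 / 585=659.66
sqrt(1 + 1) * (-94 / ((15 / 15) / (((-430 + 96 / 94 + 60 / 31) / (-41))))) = -1244404 * sqrt(2) / 1271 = -1384.62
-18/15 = -6/5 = -1.20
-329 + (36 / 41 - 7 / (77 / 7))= -148270 / 451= -328.76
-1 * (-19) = 19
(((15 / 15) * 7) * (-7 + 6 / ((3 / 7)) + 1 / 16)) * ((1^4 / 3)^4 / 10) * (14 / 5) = 5537 / 32400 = 0.17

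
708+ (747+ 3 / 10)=1455.30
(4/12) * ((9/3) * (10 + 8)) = 18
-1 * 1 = -1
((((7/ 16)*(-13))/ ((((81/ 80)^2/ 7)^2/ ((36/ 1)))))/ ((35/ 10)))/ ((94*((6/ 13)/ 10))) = -423987200000/ 674398629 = -628.69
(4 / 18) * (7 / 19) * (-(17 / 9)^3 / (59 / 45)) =-343910 / 817209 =-0.42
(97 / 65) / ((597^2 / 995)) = 97 / 23283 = 0.00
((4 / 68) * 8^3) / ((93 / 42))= 7168 / 527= 13.60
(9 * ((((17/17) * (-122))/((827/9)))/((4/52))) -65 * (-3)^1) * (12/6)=79.32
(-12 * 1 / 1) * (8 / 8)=-12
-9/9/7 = -1/7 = -0.14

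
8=8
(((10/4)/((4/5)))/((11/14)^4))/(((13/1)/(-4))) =-480200/190333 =-2.52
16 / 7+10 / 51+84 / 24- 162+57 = -99.02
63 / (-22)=-63 / 22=-2.86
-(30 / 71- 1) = 41 / 71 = 0.58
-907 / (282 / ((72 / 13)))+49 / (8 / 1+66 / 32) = -181900 / 14053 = -12.94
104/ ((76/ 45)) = 1170/ 19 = 61.58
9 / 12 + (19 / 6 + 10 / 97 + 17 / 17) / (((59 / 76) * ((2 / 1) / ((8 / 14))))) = 2.32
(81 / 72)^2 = 81 / 64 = 1.27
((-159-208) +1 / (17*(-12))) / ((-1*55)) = 74869 / 11220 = 6.67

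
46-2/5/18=2069/45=45.98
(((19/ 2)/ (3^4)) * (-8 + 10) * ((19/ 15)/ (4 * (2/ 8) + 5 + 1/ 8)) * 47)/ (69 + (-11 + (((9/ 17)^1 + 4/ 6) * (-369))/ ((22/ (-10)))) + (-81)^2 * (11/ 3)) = 6345658/ 67676708925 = 0.00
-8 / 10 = -4 / 5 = -0.80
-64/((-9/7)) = 448/9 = 49.78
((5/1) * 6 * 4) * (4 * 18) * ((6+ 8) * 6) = 725760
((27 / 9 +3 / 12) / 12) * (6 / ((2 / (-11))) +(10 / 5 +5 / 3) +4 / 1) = -6.86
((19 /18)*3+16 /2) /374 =0.03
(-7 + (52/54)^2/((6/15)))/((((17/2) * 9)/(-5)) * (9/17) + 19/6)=17065/17982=0.95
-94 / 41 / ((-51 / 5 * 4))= 235 / 4182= 0.06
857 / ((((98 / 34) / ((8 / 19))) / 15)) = 1748280 / 931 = 1877.85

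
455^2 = 207025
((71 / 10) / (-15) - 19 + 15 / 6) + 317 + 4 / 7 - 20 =147314 / 525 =280.60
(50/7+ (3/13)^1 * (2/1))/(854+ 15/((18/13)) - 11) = 4152/466193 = 0.01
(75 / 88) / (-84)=-0.01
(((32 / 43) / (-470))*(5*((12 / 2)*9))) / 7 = -0.06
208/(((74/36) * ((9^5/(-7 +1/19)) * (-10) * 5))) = 9152/38436525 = 0.00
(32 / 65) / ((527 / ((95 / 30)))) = 304 / 102765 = 0.00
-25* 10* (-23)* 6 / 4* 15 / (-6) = -43125 / 2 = -21562.50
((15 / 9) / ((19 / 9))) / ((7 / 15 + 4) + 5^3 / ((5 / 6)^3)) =225 / 62833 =0.00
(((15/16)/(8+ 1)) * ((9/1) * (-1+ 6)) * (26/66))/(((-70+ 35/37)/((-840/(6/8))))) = 24050/803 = 29.95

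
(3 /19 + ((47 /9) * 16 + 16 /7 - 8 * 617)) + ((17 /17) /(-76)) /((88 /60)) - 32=-514251385 /105336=-4882.01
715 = 715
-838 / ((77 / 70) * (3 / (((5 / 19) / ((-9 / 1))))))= 41900 / 5643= 7.43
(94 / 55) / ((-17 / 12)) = -1128 / 935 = -1.21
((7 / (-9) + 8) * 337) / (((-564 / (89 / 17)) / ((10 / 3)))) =-9747725 / 129438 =-75.31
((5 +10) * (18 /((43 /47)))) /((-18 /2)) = -1410 /43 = -32.79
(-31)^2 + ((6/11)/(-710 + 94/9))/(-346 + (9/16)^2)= 736223269343/766101215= 961.00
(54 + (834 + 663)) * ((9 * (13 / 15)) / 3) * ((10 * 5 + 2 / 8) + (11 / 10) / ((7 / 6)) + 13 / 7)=21392943 / 100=213929.43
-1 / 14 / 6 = -1 / 84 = -0.01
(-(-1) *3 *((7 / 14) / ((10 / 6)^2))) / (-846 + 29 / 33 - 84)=-891 / 1533050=-0.00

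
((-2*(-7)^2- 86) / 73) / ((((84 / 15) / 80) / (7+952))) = -2520800 / 73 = -34531.51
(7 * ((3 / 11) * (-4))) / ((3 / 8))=-20.36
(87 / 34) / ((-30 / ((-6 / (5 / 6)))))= 261 / 425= 0.61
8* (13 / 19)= 104 / 19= 5.47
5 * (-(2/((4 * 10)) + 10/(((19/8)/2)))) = -3219/76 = -42.36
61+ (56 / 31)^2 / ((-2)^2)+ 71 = 127636 / 961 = 132.82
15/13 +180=2355/13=181.15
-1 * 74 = -74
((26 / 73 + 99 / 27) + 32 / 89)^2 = 7296063889 / 379899081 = 19.21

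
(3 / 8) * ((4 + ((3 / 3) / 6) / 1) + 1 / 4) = 53 / 32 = 1.66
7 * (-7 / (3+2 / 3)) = -147 / 11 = -13.36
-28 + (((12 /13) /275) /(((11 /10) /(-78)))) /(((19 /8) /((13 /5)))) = -1624276 /57475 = -28.26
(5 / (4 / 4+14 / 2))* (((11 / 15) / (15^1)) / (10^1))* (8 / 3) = 11 / 1350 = 0.01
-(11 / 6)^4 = -14641 / 1296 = -11.30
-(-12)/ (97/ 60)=720/ 97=7.42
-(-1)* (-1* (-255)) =255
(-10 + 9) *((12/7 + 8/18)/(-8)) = 17/63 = 0.27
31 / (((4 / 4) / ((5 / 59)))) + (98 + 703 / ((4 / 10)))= 219259 / 118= 1858.13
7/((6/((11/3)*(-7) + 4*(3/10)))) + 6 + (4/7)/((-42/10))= -100021/4410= -22.68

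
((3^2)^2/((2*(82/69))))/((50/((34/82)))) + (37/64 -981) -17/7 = -18499001197/18827200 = -982.57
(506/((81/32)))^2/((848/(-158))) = -2589036032/347733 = -7445.47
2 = 2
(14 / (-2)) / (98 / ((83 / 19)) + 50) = -581 / 6012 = -0.10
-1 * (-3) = 3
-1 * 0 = 0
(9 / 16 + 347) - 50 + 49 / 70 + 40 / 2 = 25461 / 80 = 318.26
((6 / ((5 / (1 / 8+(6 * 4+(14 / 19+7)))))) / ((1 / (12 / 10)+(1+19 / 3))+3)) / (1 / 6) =130761 / 6365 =20.54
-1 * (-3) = 3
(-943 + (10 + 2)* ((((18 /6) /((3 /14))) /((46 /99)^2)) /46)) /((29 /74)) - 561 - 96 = -36745679 /12167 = -3020.11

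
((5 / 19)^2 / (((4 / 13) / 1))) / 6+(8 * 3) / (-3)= -68987 / 8664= -7.96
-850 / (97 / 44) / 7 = -37400 / 679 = -55.08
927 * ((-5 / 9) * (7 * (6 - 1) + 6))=-21115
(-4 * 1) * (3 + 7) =-40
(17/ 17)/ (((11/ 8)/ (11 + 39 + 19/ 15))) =6152/ 165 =37.28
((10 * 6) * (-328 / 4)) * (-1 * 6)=29520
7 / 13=0.54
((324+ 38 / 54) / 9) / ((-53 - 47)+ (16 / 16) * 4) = -8767 / 23328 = -0.38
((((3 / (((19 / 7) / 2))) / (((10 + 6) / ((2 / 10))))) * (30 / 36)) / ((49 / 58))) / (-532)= -29 / 566048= -0.00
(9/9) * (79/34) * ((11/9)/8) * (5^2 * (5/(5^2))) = 4345/2448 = 1.77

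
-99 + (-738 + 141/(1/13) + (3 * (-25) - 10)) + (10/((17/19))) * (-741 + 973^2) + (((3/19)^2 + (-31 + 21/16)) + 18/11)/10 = 114207967328079/10801120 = 10573715.26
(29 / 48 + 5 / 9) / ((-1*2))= -167 / 288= -0.58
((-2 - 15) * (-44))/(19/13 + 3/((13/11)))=187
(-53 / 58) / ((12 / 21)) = -371 / 232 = -1.60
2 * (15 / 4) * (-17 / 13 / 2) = -255 / 52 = -4.90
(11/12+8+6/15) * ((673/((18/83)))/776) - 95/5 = 15301661/838080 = 18.26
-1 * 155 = -155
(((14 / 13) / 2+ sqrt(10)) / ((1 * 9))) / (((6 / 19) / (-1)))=-19 * sqrt(10) / 54 - 133 / 702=-1.30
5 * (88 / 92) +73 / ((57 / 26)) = 49924 / 1311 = 38.08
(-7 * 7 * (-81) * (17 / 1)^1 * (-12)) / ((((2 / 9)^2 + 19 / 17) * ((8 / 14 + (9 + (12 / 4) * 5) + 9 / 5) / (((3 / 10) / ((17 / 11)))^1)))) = -7574923818 / 1483261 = -5106.94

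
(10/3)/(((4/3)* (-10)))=-1/4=-0.25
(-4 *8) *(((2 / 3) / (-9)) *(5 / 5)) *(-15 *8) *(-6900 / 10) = 588800 / 3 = 196266.67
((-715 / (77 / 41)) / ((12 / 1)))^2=1006.55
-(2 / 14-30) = 29.86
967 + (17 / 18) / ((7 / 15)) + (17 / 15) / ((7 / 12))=29129 / 30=970.97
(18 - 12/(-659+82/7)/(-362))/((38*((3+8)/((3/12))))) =335499/31164218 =0.01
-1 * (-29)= 29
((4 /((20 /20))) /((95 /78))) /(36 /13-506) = -0.01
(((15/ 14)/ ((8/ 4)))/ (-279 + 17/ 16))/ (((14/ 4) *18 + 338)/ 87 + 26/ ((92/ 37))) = -0.00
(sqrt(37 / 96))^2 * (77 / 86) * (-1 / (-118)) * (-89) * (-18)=4.68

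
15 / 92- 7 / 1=-629 / 92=-6.84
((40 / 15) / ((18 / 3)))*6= 8 / 3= 2.67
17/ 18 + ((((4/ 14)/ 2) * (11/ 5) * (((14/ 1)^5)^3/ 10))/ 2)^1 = 1100088675730244009/ 450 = 2444641501622764.46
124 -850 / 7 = 18 / 7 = 2.57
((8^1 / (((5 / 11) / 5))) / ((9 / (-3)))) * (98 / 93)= -8624 / 279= -30.91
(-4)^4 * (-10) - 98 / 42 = -7687 / 3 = -2562.33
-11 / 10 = -1.10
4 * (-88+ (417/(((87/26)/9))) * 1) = 119896/29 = 4134.34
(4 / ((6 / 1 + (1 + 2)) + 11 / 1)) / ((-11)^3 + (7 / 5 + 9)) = -1 / 6603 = -0.00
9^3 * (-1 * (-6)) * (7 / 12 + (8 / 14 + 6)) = 438129 / 14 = 31294.93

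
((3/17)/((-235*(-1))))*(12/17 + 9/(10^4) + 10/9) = 2781377/2037450000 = 0.00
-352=-352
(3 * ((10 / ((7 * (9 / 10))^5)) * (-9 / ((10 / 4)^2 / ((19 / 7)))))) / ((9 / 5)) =-15200000 / 2315685267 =-0.01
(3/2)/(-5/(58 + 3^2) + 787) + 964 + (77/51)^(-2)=12305498185/12759208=964.44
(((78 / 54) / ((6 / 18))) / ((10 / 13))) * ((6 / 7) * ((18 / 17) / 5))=3042 / 2975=1.02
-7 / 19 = -0.37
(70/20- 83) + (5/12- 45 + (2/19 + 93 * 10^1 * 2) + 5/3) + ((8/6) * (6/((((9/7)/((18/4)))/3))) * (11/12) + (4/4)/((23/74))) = 9533099/5244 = 1817.91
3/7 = 0.43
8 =8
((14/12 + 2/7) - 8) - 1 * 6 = -527/42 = -12.55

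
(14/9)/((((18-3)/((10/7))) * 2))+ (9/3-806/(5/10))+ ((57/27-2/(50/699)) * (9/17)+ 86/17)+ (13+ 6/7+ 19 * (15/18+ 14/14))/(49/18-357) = -828633046198/512232525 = -1617.69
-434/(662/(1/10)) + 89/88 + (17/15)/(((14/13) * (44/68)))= 1573391/611688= 2.57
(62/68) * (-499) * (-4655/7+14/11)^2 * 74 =-30509048296153/2057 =-14831817353.50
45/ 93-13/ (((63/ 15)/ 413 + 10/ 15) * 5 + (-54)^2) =7679634/ 16018661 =0.48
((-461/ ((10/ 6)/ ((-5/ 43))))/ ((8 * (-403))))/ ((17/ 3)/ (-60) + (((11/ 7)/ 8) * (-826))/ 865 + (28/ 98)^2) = 527566095/ 10596960764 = 0.05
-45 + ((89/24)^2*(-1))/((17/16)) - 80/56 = -254347/4284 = -59.37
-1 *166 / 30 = -5.53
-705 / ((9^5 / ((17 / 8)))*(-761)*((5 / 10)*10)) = 799 / 119830104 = 0.00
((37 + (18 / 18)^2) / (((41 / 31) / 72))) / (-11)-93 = -126759 / 451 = -281.06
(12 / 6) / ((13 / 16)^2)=512 / 169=3.03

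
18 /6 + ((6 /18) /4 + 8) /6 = 313 /72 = 4.35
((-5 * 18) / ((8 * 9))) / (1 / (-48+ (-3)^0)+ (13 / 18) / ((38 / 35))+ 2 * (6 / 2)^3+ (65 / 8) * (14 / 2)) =-80370 / 7170221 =-0.01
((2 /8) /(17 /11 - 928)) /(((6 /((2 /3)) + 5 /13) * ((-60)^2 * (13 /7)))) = -77 /17903548800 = -0.00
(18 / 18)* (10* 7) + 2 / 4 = 141 / 2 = 70.50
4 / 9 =0.44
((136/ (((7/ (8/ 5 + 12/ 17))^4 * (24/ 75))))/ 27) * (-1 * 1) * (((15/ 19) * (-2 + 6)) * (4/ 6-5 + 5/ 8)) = 27352192/ 12601845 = 2.17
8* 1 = 8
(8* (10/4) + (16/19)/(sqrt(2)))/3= 8* sqrt(2)/57 + 20/3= 6.87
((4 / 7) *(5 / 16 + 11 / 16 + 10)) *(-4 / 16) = -11 / 7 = -1.57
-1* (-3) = 3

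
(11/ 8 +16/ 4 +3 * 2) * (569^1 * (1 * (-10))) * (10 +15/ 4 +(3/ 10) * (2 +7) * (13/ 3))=-26355511/ 16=-1647219.44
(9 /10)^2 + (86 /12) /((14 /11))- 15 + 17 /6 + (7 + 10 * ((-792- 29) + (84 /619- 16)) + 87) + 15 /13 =-11658997319 /1408225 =-8279.21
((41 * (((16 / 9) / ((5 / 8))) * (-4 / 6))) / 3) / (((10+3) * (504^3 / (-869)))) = 35629 / 2632994910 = 0.00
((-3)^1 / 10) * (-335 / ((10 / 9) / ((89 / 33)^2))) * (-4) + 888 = -1054881 / 605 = -1743.60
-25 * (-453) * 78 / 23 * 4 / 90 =39260 / 23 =1706.96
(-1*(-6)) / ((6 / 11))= 11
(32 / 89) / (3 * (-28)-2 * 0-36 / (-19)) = -76 / 17355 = -0.00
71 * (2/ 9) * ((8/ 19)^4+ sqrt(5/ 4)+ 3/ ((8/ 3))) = 71 * sqrt(5)/ 9+ 85601647/ 4691556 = 35.89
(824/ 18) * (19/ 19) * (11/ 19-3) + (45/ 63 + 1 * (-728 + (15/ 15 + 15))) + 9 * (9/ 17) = -16632284/ 20349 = -817.35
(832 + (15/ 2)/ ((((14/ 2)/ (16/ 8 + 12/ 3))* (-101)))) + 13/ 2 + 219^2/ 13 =83228991/ 18382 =4527.74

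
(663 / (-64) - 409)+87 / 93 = -830153 / 1984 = -418.42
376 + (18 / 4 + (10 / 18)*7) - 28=6415 / 18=356.39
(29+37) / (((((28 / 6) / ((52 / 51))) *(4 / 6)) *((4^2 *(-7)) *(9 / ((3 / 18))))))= -143 / 39984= -0.00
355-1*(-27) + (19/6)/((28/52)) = 16291/42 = 387.88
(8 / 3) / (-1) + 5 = 7 / 3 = 2.33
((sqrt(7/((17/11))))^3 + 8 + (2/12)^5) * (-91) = -7007 * sqrt(1309)/289 - 5661019/7776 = -1605.22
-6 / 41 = -0.15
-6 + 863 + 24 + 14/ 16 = 881.88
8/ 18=0.44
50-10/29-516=-13524/29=-466.34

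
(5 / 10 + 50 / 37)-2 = -11 / 74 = -0.15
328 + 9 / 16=5257 / 16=328.56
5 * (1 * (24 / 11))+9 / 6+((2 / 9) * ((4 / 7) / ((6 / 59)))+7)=85895 / 4158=20.66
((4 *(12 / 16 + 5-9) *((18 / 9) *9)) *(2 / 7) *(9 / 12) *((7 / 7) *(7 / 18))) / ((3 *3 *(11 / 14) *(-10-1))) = 91 / 363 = 0.25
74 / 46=37 / 23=1.61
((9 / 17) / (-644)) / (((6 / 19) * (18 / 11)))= -209 / 131376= -0.00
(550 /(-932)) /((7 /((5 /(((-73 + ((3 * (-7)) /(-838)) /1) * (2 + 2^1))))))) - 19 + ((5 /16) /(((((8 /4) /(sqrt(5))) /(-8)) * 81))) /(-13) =-7579705143 /398962172 + 5 * sqrt(5) /4212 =-19.00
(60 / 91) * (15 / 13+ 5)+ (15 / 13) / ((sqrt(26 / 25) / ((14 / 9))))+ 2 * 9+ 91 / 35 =175 * sqrt(26) / 507+ 145849 / 5915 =26.42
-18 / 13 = -1.38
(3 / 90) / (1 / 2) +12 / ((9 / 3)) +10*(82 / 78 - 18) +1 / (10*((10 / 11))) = -644711 / 3900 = -165.31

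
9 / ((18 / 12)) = 6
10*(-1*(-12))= 120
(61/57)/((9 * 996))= 61/510948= 0.00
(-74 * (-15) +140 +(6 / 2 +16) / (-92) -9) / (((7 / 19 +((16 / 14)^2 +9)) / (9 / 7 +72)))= 8518.63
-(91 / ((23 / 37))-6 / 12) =-6711 / 46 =-145.89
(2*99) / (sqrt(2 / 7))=99*sqrt(14)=370.42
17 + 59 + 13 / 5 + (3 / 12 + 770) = 16977 / 20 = 848.85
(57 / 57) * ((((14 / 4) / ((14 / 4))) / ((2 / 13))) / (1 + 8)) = 13 / 18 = 0.72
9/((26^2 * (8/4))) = 9/1352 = 0.01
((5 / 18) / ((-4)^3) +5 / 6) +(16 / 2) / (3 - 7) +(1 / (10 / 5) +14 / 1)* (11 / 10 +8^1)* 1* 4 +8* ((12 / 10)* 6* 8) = 5687591 / 5760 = 987.43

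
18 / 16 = 9 / 8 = 1.12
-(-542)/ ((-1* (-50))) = 271/ 25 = 10.84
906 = 906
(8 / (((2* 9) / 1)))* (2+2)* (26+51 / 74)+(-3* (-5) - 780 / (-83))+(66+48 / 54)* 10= 20473145 / 27639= 740.73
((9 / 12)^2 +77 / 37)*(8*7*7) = 76685 / 74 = 1036.28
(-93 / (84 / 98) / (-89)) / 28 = 31 / 712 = 0.04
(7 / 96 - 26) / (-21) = 2489 / 2016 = 1.23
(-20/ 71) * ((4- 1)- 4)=20/ 71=0.28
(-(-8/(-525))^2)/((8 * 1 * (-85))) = 8/23428125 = 0.00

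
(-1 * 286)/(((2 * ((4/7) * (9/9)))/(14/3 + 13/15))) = -83083/60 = -1384.72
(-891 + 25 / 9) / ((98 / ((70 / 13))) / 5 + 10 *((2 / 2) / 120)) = -238.56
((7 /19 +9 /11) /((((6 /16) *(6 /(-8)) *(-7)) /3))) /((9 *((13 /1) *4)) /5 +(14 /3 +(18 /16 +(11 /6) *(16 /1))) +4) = 317440 /23301201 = 0.01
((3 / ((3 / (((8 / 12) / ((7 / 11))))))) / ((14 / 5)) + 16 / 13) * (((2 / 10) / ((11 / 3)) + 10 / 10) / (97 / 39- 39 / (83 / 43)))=-0.10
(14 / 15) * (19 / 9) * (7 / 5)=1862 / 675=2.76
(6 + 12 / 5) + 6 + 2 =82 / 5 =16.40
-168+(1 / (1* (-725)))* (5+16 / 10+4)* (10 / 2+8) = -609689 / 3625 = -168.19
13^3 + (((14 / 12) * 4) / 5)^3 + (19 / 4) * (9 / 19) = 29700851 / 13500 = 2200.06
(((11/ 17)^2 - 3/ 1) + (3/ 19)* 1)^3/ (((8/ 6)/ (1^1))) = -7069060936329/ 662238343084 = -10.67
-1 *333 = -333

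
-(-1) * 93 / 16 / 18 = 31 / 96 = 0.32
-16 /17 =-0.94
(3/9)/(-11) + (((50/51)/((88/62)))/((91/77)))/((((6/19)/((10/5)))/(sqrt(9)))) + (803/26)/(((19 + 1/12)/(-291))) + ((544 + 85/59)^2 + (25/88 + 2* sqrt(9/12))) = 297047.67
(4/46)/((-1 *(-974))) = 1/11201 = 0.00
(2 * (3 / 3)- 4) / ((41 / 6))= -12 / 41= -0.29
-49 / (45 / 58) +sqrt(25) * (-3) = -3517 / 45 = -78.16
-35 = -35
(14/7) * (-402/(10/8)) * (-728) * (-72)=-168569856/5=-33713971.20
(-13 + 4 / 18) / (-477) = 115 / 4293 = 0.03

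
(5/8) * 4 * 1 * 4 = 10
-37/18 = -2.06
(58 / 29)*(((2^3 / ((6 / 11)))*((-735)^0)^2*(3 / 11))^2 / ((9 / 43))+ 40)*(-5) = -10480 / 9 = -1164.44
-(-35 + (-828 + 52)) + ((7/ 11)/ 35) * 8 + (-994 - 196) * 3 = -151737/ 55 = -2758.85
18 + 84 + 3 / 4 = 411 / 4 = 102.75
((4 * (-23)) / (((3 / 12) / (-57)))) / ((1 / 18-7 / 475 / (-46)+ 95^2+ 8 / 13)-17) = 13406023800 / 5757554411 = 2.33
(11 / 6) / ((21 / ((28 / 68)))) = 11 / 306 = 0.04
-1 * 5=-5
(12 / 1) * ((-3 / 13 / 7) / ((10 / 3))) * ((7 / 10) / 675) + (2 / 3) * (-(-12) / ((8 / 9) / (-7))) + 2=-495626 / 8125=-61.00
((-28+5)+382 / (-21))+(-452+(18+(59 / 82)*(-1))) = -819517 / 1722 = -475.91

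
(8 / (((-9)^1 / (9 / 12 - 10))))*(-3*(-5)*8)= 2960 / 3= 986.67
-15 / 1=-15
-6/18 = -1/3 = -0.33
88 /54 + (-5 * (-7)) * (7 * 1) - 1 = 6632 /27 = 245.63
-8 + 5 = -3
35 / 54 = 0.65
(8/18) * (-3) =-4/3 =-1.33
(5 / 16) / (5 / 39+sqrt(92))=-975 / 2238512+7605 * sqrt(23) / 1119256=0.03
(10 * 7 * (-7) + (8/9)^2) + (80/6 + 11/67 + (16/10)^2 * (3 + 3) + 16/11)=-684870577/1492425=-458.90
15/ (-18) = -5/ 6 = -0.83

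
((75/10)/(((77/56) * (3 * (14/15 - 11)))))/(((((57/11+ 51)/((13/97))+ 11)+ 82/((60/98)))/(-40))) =292500/22840109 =0.01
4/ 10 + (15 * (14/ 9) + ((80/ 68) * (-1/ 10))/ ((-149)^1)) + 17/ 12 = 25.15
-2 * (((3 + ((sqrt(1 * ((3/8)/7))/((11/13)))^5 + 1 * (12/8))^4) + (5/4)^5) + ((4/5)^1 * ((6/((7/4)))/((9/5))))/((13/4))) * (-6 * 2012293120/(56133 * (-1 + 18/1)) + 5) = 313779717603709396848944526337115 * sqrt(42)/3888617547462354353278894997504 + 370830108447542915544271887647296473502365780432595/1265652568263256044890321157298661050898448384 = 293518.13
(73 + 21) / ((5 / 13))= 1222 / 5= 244.40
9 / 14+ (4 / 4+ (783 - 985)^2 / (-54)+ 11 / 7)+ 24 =-275341 / 378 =-728.42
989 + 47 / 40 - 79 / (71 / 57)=2631977 / 2840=926.75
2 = 2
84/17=4.94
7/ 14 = 0.50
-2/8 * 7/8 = -0.22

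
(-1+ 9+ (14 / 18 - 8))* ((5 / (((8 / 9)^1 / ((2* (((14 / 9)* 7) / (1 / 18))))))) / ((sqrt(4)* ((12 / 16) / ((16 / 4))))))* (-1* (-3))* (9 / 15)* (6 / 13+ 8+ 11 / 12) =1003618 / 13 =77201.38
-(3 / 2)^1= -1.50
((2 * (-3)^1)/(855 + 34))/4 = -0.00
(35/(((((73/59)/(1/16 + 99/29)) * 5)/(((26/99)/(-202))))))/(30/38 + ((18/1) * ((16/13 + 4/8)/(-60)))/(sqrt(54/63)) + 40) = -43102233478850/68744095831537137-40642304521 * sqrt(42)/30552931480683172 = -0.00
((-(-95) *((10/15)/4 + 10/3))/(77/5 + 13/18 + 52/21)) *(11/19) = 121275/11717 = 10.35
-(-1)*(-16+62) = 46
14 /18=7 /9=0.78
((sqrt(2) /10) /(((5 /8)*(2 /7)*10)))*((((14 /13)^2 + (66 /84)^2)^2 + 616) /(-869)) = -679339903841*sqrt(2) /17026183174000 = -0.06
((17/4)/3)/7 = 17/84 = 0.20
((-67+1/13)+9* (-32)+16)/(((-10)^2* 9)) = -2203/5850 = -0.38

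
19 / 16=1.19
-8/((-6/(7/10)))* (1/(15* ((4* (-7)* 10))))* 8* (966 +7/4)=-3871/2250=-1.72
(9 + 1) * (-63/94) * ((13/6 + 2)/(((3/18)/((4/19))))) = -31500/893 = -35.27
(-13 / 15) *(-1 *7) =91 / 15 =6.07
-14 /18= -7 /9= -0.78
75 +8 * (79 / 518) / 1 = 19741 / 259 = 76.22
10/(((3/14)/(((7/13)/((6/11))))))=5390/117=46.07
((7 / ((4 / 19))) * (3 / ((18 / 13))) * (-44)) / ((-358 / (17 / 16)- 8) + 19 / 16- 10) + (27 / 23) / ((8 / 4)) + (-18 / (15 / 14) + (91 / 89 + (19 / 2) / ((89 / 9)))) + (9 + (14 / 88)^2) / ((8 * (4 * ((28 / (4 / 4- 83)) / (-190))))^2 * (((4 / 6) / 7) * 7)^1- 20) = -29781577757450380670807 / 5205981418327533455040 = -5.72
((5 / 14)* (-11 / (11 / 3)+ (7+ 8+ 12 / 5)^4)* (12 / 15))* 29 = 3322697388 / 4375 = 759473.69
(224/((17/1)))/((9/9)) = 224/17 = 13.18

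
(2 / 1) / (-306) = -1 / 153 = -0.01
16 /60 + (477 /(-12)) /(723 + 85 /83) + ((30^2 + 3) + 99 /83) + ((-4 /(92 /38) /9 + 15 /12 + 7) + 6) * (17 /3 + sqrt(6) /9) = 11647 * sqrt(6) /7452 + 60964404215399 /61948500840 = 987.94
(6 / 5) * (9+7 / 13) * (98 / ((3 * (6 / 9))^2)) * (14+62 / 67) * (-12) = -43747200 / 871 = -50226.41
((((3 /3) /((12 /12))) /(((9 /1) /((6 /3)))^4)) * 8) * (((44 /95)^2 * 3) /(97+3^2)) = 123904 /1046096775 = 0.00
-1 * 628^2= -394384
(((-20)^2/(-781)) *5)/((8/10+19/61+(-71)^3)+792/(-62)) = 2363750/330378500507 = 0.00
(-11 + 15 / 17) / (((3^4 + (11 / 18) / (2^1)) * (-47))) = 6192 / 2338673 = 0.00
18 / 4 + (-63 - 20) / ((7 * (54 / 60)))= -8.67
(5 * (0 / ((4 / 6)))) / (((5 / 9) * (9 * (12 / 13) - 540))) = 0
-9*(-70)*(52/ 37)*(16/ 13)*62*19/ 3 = 15832320/ 37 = 427900.54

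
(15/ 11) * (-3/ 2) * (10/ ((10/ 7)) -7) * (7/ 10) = 0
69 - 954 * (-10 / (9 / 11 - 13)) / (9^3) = 368633 / 5427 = 67.93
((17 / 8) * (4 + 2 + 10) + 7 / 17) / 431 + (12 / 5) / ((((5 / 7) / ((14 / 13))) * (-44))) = -62763 / 26194025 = -0.00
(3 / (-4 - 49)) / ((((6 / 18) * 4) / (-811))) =7299 / 212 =34.43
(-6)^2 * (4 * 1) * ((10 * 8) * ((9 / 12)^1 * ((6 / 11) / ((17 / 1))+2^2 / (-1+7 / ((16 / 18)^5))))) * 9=416698950528 / 14233505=29275.92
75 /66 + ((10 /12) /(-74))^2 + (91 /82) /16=214420271 /177816672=1.21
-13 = -13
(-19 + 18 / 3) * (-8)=104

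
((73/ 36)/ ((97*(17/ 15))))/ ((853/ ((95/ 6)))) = 34675/ 101274984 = 0.00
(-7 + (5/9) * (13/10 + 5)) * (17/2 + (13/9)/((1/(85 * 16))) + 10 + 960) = -370811/36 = -10300.31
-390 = -390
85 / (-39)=-85 / 39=-2.18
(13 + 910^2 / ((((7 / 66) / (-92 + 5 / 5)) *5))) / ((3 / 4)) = -568407788 / 3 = -189469262.67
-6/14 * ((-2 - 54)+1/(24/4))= 335/14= 23.93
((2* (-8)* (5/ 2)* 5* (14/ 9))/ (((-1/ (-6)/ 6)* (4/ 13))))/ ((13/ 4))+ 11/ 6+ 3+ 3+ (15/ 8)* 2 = -134261/ 12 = -11188.42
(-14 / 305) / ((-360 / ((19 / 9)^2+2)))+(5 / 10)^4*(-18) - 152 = -1361855803 / 8893800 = -153.12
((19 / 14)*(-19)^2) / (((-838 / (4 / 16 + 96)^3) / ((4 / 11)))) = -189565.05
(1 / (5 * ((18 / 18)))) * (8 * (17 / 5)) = 136 / 25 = 5.44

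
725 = 725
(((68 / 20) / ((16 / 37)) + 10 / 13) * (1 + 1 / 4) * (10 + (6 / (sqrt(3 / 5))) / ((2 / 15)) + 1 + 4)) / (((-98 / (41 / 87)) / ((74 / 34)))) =-68090545 * sqrt(15) / 40197248-68090545 / 40197248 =-8.25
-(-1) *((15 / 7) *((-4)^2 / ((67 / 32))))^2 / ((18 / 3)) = 9830400 / 219961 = 44.69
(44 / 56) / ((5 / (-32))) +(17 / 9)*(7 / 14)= -2573 / 630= -4.08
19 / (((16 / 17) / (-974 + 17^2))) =-221255 / 16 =-13828.44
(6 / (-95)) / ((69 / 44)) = -88 / 2185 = -0.04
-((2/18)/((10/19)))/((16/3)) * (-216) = 171/20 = 8.55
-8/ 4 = -2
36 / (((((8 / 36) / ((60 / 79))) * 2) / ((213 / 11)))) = 1191.23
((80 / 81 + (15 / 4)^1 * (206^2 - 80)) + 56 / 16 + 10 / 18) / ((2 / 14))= 180124609 / 162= 1111880.30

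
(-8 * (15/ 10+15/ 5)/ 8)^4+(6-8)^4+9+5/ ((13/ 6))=90973/ 208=437.37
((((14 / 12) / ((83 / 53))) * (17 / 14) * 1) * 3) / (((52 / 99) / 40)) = 445995 / 2158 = 206.67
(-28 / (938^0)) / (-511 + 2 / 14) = 49 / 894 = 0.05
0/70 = 0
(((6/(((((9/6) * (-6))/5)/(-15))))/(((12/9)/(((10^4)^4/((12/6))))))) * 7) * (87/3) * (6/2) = 114187500000000000000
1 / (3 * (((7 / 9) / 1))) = 3 / 7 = 0.43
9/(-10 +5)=-9/5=-1.80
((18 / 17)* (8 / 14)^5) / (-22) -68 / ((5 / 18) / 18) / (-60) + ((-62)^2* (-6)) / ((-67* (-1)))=-1425601244292 / 5264372575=-270.80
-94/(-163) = 94/163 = 0.58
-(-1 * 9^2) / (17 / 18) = 1458 / 17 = 85.76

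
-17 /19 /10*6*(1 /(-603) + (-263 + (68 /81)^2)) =1960139134 /13920255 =140.81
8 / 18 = 4 / 9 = 0.44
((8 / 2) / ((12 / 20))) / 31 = 20 / 93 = 0.22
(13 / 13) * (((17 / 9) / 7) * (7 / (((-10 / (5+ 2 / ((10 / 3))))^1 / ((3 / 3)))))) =-238 / 225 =-1.06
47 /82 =0.57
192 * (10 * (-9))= -17280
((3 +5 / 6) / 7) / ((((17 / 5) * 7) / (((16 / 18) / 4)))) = 115 / 22491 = 0.01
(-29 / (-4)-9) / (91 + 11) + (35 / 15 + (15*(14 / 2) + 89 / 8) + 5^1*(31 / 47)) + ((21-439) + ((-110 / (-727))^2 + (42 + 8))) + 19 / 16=-1655736712651 / 6756714736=-245.05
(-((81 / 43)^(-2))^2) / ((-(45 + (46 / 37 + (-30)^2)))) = 126495637 / 1507108748931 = 0.00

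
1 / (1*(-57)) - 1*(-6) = 341 / 57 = 5.98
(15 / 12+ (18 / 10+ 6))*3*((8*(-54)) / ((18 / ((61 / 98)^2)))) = -6061509 / 24010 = -252.46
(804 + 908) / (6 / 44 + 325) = 37664 / 7153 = 5.27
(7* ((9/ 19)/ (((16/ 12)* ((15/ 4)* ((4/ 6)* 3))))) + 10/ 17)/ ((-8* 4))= -0.03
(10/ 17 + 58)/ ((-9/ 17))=-332/ 3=-110.67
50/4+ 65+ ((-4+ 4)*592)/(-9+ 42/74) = 155/2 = 77.50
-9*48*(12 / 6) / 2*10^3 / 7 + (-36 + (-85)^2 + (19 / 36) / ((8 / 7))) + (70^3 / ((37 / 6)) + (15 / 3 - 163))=938.80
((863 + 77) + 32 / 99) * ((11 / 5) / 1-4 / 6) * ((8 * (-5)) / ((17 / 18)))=-2015168 / 33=-61065.70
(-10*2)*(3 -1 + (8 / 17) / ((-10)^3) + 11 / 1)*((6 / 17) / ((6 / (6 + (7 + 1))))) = -1546944 / 7225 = -214.11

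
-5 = -5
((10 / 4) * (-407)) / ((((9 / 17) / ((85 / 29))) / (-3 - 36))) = 38227475 / 174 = 219698.13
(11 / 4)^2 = 121 / 16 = 7.56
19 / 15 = 1.27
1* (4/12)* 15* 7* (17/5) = 119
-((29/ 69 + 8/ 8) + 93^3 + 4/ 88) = -1221016151/ 1518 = -804358.47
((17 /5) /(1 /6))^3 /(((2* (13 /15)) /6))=9550872 /325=29387.30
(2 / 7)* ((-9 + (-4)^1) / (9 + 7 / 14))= -52 / 133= -0.39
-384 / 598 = -192 / 299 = -0.64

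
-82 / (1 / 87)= -7134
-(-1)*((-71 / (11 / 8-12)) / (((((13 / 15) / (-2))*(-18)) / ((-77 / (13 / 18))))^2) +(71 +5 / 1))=643081772 / 485537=1324.48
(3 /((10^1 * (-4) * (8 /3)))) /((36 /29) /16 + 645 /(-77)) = 6699 /1976720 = 0.00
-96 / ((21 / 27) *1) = -864 / 7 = -123.43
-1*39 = -39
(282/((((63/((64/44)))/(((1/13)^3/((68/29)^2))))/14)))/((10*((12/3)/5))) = 39527/41905578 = 0.00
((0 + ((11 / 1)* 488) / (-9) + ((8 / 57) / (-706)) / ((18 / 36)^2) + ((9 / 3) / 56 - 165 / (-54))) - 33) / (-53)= 2117221499 / 179157384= 11.82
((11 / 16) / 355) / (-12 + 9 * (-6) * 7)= -11 / 2215200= -0.00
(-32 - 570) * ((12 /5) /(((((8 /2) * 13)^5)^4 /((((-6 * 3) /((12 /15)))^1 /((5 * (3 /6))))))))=8127 /13060111659964438382077671752335360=0.00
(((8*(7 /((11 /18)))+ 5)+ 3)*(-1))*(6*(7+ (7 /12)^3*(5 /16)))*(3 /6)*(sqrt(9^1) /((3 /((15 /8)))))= -133746935 /33792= -3957.95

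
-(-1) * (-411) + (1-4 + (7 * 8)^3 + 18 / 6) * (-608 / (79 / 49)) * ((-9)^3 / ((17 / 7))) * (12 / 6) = 53397300253659 / 1343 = 39759717240.25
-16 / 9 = -1.78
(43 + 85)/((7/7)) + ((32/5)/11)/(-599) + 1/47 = 198228561/1548415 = 128.02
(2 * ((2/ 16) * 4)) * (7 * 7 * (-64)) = -3136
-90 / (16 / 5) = -28.12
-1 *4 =-4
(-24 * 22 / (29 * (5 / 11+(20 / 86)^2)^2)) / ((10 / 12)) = -1310522149728 / 15517758625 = -84.45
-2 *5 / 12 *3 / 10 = -1 / 4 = -0.25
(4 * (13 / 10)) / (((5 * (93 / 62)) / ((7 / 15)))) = 364 / 1125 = 0.32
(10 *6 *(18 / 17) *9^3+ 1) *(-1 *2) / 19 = -4875.15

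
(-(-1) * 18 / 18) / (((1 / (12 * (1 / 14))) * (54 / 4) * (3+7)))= 2 / 315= 0.01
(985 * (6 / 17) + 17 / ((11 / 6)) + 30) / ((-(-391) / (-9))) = -651186 / 73117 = -8.91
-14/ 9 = -1.56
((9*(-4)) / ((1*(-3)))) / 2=6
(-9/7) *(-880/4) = 1980/7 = 282.86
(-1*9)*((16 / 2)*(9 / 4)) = -162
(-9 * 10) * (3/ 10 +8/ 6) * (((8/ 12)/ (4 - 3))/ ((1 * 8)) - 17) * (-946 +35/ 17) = -159619509/ 68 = -2347345.72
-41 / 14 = -2.93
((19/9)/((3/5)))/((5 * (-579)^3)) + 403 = 2112051488840/5240822553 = 403.00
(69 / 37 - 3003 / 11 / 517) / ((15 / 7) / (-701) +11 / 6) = 752890824 / 1030804423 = 0.73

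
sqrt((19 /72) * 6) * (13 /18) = 13 * sqrt(57) /108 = 0.91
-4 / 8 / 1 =-1 / 2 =-0.50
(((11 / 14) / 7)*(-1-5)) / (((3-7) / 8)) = 66 / 49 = 1.35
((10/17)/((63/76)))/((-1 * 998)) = -0.00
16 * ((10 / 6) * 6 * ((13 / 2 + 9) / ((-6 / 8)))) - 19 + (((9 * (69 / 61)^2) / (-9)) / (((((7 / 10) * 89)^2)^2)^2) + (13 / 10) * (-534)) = -5091748577500267825786379463898 / 1266646135236724556032923015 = -4019.87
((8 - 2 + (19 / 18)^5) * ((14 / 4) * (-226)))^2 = 119388053410815817369 / 3570467226624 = 33437655.59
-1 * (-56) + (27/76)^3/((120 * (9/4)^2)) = 61456721/1097440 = 56.00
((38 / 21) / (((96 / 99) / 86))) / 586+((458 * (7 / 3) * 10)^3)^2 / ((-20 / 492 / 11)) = -403070832227012099243667500.00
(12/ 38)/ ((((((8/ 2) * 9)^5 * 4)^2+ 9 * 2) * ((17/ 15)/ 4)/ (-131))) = -2620/ 1049723712124748099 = -0.00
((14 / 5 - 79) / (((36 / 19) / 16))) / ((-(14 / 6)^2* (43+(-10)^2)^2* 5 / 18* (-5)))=-0.00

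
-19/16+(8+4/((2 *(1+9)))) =561/80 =7.01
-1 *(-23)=23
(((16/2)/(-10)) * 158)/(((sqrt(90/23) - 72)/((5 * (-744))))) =-43259136/6619 - 78368 * sqrt(230)/6619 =-6715.16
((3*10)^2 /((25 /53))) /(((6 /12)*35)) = 3816 /35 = 109.03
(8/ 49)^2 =64/ 2401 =0.03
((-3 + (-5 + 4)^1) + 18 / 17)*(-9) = 450 / 17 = 26.47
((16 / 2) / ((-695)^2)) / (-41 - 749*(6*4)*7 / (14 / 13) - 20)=-8 / 56468037625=-0.00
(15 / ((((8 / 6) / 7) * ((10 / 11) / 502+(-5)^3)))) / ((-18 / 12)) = 19327 / 46016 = 0.42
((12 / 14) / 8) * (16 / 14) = 6 / 49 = 0.12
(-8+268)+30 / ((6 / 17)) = 345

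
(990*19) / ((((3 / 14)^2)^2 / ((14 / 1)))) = 1124052160 / 9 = 124894684.44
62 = 62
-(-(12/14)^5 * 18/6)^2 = -544195584/282475249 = -1.93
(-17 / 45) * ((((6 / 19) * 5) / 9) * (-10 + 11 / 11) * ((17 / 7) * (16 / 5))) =9248 / 1995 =4.64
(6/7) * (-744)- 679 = -9217/7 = -1316.71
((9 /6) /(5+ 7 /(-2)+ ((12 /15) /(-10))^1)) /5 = 15 /71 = 0.21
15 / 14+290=4075 / 14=291.07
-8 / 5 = -1.60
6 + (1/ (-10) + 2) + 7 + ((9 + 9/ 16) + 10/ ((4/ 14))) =4757/ 80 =59.46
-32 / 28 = -8 / 7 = -1.14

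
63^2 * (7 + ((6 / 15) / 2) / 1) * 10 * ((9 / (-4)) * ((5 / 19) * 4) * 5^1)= -64297800 / 19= -3384094.74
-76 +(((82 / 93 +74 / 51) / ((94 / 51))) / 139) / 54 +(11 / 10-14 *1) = -4861150349 / 54681210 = -88.90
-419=-419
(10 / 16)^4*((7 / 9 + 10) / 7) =60625 / 258048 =0.23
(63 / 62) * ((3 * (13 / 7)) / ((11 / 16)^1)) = 2808 / 341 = 8.23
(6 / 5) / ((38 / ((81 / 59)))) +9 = 50688 / 5605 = 9.04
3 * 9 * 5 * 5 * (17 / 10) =2295 / 2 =1147.50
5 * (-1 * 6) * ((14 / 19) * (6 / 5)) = -504 / 19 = -26.53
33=33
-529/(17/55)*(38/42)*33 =-6080855/119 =-51099.62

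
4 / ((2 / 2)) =4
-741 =-741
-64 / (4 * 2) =-8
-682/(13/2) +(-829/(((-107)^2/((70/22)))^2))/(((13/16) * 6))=-64901713126532/618564637119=-104.92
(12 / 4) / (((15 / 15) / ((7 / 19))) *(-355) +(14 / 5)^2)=-175 / 55751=-0.00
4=4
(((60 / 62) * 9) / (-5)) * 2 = -108 / 31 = -3.48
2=2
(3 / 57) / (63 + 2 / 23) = 23 / 27569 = 0.00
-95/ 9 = -10.56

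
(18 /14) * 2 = 18 /7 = 2.57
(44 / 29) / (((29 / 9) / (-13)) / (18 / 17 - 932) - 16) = -81472248 / 859147591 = -0.09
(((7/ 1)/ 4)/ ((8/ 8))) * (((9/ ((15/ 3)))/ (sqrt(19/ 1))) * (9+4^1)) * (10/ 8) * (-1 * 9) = -7371 * sqrt(19)/ 304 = -105.69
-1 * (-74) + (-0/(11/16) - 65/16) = 1119/16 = 69.94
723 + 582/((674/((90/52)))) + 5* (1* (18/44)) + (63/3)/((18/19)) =216485531/289146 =748.71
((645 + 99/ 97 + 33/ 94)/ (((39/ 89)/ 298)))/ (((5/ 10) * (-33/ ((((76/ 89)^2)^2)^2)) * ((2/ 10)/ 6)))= -6516068739969793066270720/ 28836043777786489673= -225969.58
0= 0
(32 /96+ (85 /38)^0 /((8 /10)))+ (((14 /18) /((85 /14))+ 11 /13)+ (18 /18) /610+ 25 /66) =78422719 /26692380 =2.94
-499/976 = -0.51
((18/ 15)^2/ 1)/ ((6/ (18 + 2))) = 24/ 5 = 4.80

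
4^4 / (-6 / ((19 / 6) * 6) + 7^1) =4864 / 127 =38.30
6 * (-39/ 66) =-39/ 11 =-3.55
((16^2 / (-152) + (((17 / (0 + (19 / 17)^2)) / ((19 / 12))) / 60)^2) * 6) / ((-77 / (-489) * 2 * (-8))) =2870539972677 / 724506567400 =3.96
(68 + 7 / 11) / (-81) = -0.85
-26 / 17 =-1.53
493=493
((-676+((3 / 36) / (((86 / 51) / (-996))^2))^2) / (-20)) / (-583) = 2889583415078213 / 39863219660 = 72487.46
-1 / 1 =-1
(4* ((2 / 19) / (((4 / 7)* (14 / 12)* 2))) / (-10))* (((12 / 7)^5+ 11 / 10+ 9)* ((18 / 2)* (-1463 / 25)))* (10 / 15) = 414396873 / 1500625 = 276.15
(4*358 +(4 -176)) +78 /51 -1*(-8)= 21582 /17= 1269.53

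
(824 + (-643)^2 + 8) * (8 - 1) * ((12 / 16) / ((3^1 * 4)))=2899967 / 16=181247.94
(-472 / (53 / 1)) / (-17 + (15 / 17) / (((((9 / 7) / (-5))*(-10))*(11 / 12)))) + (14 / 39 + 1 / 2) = 17924651 / 12852606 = 1.39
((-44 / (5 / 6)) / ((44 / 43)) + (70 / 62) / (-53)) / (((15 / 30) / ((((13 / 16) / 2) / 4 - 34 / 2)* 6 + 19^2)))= -1409181287 / 52576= -26802.75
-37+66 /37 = -1303 /37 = -35.22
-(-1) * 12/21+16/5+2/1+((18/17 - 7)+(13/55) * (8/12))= -239/19635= -0.01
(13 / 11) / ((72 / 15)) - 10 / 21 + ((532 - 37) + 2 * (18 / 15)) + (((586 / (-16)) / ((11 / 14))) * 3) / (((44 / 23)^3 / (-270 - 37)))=2608887868277 / 393550080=6629.11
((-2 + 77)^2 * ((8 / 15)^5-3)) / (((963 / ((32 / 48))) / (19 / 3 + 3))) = -125739992 / 1170045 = -107.47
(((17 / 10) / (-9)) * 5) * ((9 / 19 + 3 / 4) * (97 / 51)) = -2.20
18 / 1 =18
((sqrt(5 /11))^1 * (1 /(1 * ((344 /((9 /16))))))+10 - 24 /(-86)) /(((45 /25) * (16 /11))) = 5 * sqrt(55) /88064+12155 /3096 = 3.93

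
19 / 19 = 1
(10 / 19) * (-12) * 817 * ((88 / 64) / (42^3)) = -2365 / 24696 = -0.10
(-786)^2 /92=154449 /23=6715.17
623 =623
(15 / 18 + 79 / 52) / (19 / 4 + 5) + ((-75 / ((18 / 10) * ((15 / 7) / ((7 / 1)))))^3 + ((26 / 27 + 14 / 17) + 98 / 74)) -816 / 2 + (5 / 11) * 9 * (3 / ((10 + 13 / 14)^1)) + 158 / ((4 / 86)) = -2146952495083018 / 852427719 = -2518632.90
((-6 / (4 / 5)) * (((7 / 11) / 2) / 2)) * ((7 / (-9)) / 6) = 245 / 1584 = 0.15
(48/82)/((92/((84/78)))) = 84/12259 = 0.01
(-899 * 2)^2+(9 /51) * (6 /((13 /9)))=714449846 /221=3232804.73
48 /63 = 16 /21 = 0.76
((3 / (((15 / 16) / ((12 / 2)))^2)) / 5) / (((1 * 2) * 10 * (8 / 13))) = 1248 / 625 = 2.00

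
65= 65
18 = 18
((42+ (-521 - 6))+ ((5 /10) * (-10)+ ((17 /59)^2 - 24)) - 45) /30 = -64853 /3481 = -18.63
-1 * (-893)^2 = -797449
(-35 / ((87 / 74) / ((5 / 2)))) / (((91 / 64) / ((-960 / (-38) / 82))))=-4736000 / 293683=-16.13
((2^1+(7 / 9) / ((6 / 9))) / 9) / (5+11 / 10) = 95 / 1647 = 0.06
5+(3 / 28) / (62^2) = 538163 / 107632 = 5.00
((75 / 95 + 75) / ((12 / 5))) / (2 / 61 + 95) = 36600 / 110143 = 0.33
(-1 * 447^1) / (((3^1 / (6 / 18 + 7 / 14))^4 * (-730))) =18625 / 5108832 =0.00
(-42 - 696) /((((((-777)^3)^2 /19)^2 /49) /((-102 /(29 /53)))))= 53342804 /1061427607445339453226554775124983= 0.00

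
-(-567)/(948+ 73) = 567/1021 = 0.56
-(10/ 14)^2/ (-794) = 25/ 38906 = 0.00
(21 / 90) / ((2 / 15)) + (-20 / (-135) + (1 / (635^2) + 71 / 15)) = 288789853 / 43548300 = 6.63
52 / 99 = 0.53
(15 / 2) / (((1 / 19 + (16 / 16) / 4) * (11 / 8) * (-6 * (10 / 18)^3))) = -110808 / 6325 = -17.52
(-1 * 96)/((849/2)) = -64/283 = -0.23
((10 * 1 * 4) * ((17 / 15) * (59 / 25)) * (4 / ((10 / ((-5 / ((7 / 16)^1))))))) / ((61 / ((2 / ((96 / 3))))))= -16048 / 32025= -0.50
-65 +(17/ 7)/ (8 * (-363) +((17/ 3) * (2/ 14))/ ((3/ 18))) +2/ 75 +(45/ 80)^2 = -12596780911/ 194822400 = -64.66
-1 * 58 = -58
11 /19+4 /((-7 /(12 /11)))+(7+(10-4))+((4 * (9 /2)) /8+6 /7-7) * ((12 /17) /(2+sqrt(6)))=390561 /24871-327 * sqrt(6) /238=12.34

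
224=224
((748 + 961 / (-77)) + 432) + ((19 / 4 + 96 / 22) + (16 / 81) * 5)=29379283 / 24948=1177.62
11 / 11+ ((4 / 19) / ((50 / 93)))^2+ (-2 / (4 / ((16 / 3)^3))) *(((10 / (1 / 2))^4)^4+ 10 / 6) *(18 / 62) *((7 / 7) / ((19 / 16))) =-765041049600000000001872998341 / 62949375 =-12153274748160724391653.98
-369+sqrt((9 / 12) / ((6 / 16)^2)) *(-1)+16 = -353 - 4 *sqrt(3) / 3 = -355.31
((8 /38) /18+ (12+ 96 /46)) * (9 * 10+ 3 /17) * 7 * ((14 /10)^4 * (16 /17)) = 304784322976 /9471975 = 32177.48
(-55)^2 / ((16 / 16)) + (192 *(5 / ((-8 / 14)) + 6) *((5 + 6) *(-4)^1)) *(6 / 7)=160567 / 7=22938.14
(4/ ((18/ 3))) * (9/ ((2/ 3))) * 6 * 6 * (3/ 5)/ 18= 54/ 5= 10.80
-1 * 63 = -63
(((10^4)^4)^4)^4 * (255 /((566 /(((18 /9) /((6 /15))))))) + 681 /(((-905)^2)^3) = 3502447743517833984375000000000000000000000000000000000000000000000000000000000000000000000000000000000000000000000000000000000000000000000000000000000000000000000000000000000000000000000000000000000000000000000000000000000000000000000000000000000000000000000000000000000192723 /155481209633811296875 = 22526501766784452296819790000000000000000000000000000000000000000000000000000000000000000000000000000000000000000000000000000000000000000000000000000000000000000000000000000000000000000000000000000000000000000000000000000000000000000000000000000000000000000.00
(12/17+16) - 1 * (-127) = 2443/17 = 143.71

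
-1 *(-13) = 13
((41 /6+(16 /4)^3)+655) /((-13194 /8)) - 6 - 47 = -1057633 /19791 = -53.44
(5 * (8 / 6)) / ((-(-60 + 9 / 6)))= 0.11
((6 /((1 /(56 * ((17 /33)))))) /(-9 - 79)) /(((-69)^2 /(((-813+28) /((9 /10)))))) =1868300 /5184729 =0.36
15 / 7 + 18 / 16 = 183 / 56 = 3.27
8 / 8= 1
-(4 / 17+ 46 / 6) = -7.90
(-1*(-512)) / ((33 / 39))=605.09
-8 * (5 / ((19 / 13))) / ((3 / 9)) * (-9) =14040 / 19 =738.95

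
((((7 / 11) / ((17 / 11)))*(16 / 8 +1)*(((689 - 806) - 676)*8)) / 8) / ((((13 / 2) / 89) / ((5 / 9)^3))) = -9500750 / 4131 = -2299.87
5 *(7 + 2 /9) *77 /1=25025 /9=2780.56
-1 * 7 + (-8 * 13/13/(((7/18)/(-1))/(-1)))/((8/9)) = -211/7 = -30.14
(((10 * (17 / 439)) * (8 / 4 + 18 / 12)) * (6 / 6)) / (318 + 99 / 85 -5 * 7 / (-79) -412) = -3995425 / 272361746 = -0.01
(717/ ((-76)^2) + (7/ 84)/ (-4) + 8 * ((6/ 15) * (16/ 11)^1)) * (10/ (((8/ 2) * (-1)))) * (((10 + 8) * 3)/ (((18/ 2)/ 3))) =-6801627/ 31768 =-214.10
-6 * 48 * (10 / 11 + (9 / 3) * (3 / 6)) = -7632 / 11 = -693.82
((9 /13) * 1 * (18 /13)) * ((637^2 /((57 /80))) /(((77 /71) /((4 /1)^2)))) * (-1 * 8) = -13466234880 /209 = -64431745.84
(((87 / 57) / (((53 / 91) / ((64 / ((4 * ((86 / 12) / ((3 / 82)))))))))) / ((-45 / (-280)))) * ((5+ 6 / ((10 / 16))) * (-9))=-1553505408 / 8876705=-175.01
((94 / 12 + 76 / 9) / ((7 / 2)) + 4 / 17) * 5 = 26165 / 1071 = 24.43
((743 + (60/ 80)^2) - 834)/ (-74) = 1447/ 1184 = 1.22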